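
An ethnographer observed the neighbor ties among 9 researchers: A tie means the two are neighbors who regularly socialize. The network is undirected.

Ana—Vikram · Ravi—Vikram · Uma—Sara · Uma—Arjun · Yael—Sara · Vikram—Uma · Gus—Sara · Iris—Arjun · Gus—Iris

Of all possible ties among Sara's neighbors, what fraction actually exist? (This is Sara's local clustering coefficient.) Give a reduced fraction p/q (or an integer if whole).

Sara's neighbors: Gus, Uma, and Yael (k = 3).
Possible neighbor pairs: C(3,2) = 3. Edges among them: none → e = 0.
Clustering(Sara) = 0/3 = 0.

0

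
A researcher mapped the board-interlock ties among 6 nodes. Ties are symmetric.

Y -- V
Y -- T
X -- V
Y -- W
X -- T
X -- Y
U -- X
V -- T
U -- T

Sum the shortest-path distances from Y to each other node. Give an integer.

6

Distances from Y: T:1, U:2, V:1, W:1, X:1.
Sum = 1 + 2 + 1 + 1 + 1 = 6.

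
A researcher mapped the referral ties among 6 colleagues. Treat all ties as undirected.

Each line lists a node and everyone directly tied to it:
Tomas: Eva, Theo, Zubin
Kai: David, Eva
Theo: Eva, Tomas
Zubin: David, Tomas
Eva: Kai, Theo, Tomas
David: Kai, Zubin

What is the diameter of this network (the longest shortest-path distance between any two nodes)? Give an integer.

Eccentricity of each node (its greatest distance to any other): David:3, Eva:2, Kai:2, Theo:3, Tomas:2, Zubin:2.
The maximum eccentricity is 3, realized for instance by the pair David–Theo via David – Kai – Eva – Theo. So the diameter is 3.

3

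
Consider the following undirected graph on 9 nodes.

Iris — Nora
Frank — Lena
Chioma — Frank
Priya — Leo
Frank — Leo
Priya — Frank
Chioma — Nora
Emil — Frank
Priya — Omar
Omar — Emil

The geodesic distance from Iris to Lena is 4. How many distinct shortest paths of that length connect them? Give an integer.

The shortest distance is 4, and the only length-4 path is Iris–Nora–Chioma–Frank–Lena. So there is exactly 1 shortest path.

1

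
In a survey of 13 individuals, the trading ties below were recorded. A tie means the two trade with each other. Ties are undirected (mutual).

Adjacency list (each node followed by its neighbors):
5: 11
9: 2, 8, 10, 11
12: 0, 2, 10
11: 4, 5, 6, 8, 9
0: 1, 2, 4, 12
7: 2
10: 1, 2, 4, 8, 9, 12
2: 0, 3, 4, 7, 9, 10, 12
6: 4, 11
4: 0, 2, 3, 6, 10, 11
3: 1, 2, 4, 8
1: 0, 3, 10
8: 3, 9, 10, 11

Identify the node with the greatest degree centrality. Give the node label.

Degrees — 0:4, 1:3, 2:7, 3:4, 4:6, 5:1, 6:2, 7:1, 8:4, 9:4, 10:6, 11:5, 12:3.
The maximum is 7, attained only by 2.

2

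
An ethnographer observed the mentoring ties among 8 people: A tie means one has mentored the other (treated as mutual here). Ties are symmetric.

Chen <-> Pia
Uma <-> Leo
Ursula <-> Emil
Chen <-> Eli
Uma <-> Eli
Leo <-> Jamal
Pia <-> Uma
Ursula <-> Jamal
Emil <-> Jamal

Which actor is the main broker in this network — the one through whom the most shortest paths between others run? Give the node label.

Uma

Unnormalized betweenness of each node: Chen:1/2, Eli:5/2, Emil:0, Jamal:10, Leo:12, Pia:5/2, Uma:25/2, Ursula:0.
Uma has the largest value, 25/2, making it the main broker — the node through which the most shortest paths run.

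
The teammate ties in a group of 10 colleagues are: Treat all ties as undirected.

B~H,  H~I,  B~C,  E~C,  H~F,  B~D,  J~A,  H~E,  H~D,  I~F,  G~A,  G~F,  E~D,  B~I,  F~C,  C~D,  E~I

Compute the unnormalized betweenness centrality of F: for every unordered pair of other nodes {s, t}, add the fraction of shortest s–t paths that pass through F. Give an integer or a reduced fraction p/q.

223/12

Pairs whose geodesics pass through F — H–C: 1/4; H–G: 1; H–J: 1; H–A: 1; E–G: 3/3; E–J: 3/3; E–A: 3/3; D–G: 2/2; D–J: 2/2; D–A: 2/2; C–I: 1/3; C–G: 1; C–J: 1; C–A: 1 … (+6 more pairs).
All other pairs contribute 0.
Summing the contributions gives betweenness(F) = 223/12.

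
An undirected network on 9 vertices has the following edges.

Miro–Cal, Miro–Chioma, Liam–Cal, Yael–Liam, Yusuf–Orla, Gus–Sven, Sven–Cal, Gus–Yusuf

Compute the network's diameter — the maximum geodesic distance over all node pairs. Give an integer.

Eccentricity of each node (its greatest distance to any other): Cal:4, Chioma:6, Gus:4, Liam:5, Miro:5, Orla:6, Sven:3, Yael:6, Yusuf:5.
The maximum eccentricity is 6, realized for instance by the pair Orla–Yael via Orla – Yusuf – Gus – Sven – Cal – Liam – Yael. So the diameter is 6.

6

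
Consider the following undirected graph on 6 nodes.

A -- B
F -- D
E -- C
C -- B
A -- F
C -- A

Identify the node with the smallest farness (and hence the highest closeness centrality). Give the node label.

Farness (sum of distances to all others) for each node — A:7, B:9, C:8, D:13, E:12, F:9.
The smallest farness is 7, for A, so A has the highest closeness.

A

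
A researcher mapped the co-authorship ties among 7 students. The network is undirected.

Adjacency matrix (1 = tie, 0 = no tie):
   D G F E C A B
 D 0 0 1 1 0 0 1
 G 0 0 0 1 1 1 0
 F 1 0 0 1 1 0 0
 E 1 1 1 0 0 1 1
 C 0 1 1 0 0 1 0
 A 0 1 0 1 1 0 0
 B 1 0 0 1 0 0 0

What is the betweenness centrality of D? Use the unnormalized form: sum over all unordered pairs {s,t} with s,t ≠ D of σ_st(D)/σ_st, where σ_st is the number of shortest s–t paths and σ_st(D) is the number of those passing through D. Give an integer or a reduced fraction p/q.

Pairs whose geodesics pass through D — F–B: 1/2; C–B: 1/4.
All other pairs contribute 0.
Summing the contributions gives betweenness(D) = 3/4.

3/4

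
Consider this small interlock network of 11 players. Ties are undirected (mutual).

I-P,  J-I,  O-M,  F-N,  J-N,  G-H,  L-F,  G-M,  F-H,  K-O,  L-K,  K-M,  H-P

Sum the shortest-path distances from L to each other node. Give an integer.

23

Distances from L: F:1, G:3, H:2, I:4, J:3, K:1, M:2, N:2, O:2, P:3.
Sum = 1 + 3 + 2 + 4 + 3 + 1 + 2 + 2 + 2 + 3 = 23.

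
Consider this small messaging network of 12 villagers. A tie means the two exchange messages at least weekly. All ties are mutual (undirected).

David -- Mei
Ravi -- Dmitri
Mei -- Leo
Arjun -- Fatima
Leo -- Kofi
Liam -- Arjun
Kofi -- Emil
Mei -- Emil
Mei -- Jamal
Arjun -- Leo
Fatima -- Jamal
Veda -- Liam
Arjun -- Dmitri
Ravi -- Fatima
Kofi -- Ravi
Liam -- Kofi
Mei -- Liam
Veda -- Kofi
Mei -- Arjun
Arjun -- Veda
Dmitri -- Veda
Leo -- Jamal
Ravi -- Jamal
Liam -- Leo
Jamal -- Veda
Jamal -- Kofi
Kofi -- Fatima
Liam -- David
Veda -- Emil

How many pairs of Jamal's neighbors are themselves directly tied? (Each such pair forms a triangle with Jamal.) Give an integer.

Jamal's neighbors: Fatima, Kofi, Leo, Mei, Ravi, and Veda.
Neighbor pairs that are themselves tied: Jamal–Fatima–Kofi; Jamal–Fatima–Ravi; Jamal–Kofi–Leo; Jamal–Kofi–Ravi; Jamal–Kofi–Veda; Jamal–Leo–Mei. Each forms one triangle with Jamal, for 6 in total.

6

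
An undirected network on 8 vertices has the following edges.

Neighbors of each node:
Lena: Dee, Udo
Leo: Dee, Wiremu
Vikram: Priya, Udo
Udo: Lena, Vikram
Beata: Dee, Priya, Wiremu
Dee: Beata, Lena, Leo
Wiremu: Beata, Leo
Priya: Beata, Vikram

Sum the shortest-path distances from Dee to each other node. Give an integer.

Distances from Dee: Beata:1, Lena:1, Leo:1, Priya:2, Udo:2, Vikram:3, Wiremu:2.
Sum = 1 + 1 + 1 + 2 + 2 + 3 + 2 = 12.

12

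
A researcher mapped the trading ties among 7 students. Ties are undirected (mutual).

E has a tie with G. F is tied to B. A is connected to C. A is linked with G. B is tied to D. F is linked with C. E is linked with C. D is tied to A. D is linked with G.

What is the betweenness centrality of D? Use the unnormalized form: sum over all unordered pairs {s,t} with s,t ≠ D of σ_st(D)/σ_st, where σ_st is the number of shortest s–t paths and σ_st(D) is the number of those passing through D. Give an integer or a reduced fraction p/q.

17/6

Pairs whose geodesics pass through D — E–B: 1/2; F–G: 1/3; B–A: 1; B–G: 1.
All other pairs contribute 0.
Summing the contributions gives betweenness(D) = 17/6.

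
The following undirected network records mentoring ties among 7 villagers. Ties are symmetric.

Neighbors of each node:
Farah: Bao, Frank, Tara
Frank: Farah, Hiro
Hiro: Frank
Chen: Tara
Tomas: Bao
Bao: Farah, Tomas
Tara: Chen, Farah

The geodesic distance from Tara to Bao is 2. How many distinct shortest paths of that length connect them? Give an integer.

1

The shortest distance is 2, and the only length-2 path is Tara–Farah–Bao. So there is exactly 1 shortest path.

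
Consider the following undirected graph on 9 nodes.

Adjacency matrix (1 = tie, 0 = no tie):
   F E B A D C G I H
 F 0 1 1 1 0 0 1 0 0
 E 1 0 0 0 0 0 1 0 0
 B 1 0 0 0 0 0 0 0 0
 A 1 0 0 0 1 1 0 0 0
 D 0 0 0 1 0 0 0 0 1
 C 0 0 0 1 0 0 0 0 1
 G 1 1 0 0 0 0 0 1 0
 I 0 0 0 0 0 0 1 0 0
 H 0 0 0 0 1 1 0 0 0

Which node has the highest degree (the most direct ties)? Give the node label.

Degrees — A:3, B:1, C:2, D:2, E:2, F:4, G:3, H:2, I:1.
The maximum is 4, attained only by F.

F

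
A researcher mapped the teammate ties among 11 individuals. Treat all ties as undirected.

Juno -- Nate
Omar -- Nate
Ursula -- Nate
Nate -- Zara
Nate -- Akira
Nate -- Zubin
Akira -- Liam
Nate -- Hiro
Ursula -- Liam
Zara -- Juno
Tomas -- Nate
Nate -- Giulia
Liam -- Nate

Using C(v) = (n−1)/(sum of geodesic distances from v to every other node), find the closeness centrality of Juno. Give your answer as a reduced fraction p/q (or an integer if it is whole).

5/9

Distances from Juno: Akira:2, Giulia:2, Hiro:2, Liam:2, Nate:1, Omar:2, Tomas:2, Ursula:2, Zara:1, Zubin:2. Sum = 18.
n = 11, so closeness = 10/18 = 5/9.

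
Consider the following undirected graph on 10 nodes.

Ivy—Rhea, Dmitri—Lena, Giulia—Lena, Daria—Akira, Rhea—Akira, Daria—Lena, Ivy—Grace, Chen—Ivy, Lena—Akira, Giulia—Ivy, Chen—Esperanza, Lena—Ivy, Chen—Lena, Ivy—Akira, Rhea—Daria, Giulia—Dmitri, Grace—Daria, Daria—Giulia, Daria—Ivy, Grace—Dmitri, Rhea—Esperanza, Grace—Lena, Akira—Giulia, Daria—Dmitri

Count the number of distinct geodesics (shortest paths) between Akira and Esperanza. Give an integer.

1

The shortest distance is 2, and the only length-2 path is Akira–Rhea–Esperanza. So there is exactly 1 shortest path.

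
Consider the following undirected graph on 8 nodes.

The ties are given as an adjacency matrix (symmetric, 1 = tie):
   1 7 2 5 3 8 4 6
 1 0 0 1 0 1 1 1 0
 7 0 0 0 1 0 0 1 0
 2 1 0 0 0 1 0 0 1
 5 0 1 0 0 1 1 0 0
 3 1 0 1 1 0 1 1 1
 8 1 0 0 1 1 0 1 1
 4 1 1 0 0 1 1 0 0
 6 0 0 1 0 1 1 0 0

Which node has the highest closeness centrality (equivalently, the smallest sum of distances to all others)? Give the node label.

Farness (sum of distances to all others) for each node — 1:10, 2:12, 3:8, 4:10, 5:11, 6:12, 7:14, 8:9.
The smallest farness is 8, for 3, so 3 has the highest closeness.

3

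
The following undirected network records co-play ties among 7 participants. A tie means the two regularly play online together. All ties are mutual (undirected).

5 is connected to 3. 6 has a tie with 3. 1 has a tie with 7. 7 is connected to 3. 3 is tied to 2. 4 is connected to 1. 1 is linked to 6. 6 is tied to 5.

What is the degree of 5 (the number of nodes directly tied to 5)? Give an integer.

2

5 is directly tied to 3 and 6. That is 2 neighbors, so the degree of 5 is 2.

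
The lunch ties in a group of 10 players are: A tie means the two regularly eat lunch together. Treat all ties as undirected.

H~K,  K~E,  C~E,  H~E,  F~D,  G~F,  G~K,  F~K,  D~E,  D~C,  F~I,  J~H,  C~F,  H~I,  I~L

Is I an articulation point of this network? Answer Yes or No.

Removing I leaves {C, D, E, F, G, H, J, and K} with no path to {L}, so the network splits into 2 components. I is a cut vertex.

Yes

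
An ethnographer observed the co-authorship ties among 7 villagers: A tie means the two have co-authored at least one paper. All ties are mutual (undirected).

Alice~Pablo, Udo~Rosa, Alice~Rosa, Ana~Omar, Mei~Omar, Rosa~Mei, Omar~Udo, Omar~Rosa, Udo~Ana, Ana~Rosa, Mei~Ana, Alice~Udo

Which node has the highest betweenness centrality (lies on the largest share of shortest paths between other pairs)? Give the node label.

Alice

Unnormalized betweenness of each node: Alice:5, Ana:1/3, Mei:0, Omar:1/3, Pablo:0, Rosa:13/3, Udo:2.
Alice has the largest value, 5, making it the main broker — the node through which the most shortest paths run.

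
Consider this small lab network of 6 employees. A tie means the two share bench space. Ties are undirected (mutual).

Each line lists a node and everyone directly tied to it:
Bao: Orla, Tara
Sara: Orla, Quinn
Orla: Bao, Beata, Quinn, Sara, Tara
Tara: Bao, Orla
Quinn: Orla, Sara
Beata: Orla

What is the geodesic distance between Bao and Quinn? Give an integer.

2

One shortest route is Bao – Orla – Quinn, which uses 2 edges, and Bao and Quinn are not directly tied, so nothing shorter exists. So d(Bao,Quinn) = 2.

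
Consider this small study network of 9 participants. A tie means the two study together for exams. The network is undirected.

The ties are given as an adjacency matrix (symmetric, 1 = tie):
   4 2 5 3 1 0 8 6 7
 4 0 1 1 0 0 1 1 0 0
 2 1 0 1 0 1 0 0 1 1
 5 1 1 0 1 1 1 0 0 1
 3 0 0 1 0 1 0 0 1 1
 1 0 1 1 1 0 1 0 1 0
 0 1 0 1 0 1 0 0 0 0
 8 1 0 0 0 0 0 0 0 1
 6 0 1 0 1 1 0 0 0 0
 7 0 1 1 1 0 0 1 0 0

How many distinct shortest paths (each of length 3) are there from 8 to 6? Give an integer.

The shortest distance is 3. The length-3 paths are: 8–4–2–6; 8–7–2–6; 8–7–3–6.
That gives 3 distinct shortest paths.

3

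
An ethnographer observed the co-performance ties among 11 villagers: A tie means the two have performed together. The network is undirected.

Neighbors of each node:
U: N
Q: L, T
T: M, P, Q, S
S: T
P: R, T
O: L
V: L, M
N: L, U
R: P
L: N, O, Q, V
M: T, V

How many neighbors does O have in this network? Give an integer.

O is directly tied to L. That is 1 neighbor, so the degree of O is 1.

1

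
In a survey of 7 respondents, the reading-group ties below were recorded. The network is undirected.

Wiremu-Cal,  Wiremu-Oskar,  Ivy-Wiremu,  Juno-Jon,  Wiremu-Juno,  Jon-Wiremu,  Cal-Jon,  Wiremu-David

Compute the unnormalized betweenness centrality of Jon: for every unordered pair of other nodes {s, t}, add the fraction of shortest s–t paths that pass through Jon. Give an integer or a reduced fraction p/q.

1/2

Pairs whose geodesics pass through Jon — Juno–Cal: 1/2.
All other pairs contribute 0.
Summing the contributions gives betweenness(Jon) = 1/2.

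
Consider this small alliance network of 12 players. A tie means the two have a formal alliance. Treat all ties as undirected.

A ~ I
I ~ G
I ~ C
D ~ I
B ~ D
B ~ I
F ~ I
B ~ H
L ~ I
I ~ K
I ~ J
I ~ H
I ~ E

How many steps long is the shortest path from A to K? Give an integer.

One shortest route is A – I – K, which uses 2 edges, and A and K are not directly tied, so nothing shorter exists. So d(A,K) = 2.

2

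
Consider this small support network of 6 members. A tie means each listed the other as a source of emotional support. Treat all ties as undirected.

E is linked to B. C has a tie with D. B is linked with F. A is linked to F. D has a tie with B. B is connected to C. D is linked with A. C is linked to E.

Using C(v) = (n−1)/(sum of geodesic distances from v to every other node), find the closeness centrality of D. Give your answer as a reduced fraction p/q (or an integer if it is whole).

5/7

Distances from D: A:1, B:1, C:1, E:2, F:2. Sum = 7.
n = 6, so closeness = 5/7.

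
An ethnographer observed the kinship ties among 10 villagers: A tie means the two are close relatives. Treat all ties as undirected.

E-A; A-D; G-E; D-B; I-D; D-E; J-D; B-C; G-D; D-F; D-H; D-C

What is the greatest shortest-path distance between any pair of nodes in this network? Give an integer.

2

Eccentricity of each node (its greatest distance to any other): A:2, B:2, C:2, D:1, E:2, F:2, G:2, H:2, I:2, J:2.
The maximum eccentricity is 2, realized for instance by the pair H–C via H – D – C. So the diameter is 2.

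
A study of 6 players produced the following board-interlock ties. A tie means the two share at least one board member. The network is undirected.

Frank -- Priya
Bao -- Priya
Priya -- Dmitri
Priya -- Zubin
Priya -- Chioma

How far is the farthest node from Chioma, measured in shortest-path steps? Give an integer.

2

Distances from Chioma: Bao:2, Dmitri:2, Frank:2, Priya:1, Zubin:2.
The largest is 2 (to Bao, Zubin, Frank, and Dmitri), so the eccentricity of Chioma is 2.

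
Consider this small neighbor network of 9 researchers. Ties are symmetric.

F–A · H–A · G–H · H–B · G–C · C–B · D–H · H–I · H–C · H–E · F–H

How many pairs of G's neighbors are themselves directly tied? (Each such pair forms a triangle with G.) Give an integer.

G's neighbors: C and H.
Neighbor pairs that are themselves tied: G–C–H. Each forms one triangle with G, for 1 in total.

1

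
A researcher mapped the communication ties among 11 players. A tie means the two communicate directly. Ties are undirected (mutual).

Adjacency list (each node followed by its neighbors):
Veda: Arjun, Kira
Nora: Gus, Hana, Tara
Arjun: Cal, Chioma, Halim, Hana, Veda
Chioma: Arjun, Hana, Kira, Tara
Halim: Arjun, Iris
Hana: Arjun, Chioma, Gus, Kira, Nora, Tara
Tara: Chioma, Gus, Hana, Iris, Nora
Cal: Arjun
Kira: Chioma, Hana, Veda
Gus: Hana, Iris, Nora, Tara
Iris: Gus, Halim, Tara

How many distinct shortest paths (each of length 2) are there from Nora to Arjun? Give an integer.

1

The shortest distance is 2, and the only length-2 path is Nora–Hana–Arjun. So there is exactly 1 shortest path.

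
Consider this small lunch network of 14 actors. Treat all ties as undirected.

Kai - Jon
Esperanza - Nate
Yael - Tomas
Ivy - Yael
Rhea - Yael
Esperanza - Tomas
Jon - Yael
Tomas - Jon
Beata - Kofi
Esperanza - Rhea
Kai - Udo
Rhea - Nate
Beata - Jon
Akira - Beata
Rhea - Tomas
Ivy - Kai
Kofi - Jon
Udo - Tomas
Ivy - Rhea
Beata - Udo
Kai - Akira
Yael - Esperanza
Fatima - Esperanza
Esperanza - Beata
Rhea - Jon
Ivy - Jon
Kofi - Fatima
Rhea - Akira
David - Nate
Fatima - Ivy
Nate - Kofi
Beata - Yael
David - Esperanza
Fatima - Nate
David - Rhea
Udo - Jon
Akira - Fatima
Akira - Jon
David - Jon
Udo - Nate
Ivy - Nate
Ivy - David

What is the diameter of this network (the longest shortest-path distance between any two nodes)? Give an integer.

Eccentricity of each node (its greatest distance to any other): Akira:2, Beata:2, David:2, Esperanza:3, Fatima:2, Ivy:2, Jon:2, Kai:3, Kofi:2, Nate:2, Rhea:2, Tomas:2, Udo:2, Yael:2.
The maximum eccentricity is 3, realized for instance by the pair Kai–Esperanza via Kai – Jon – Beata – Esperanza. So the diameter is 3.

3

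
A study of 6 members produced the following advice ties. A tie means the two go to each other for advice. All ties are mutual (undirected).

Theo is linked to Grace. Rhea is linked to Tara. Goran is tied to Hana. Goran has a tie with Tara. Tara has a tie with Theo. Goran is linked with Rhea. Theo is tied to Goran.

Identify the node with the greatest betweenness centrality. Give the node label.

Goran

Unnormalized betweenness of each node: Goran:5, Grace:0, Hana:0, Rhea:0, Tara:1, Theo:4.
Goran has the largest value, 5, making it the main broker — the node through which the most shortest paths run.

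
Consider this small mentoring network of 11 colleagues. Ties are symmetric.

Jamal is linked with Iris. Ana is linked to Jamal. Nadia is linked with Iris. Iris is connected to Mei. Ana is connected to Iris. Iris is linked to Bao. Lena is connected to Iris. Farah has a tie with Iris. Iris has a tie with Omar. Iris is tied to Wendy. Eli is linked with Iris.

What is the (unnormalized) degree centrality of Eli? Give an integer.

Eli is directly tied to Iris. That is 1 neighbor, so the degree of Eli is 1.

1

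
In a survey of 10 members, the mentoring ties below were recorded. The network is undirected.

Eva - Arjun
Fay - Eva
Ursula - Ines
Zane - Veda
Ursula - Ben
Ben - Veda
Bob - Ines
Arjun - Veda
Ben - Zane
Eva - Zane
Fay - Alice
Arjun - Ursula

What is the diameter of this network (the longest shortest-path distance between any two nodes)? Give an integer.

Eccentricity of each node (its greatest distance to any other): Alice:6, Arjun:3, Ben:4, Bob:6, Eva:4, Fay:5, Ines:5, Ursula:4, Veda:4, Zane:4.
The maximum eccentricity is 6, realized for instance by the pair Bob–Alice via Bob – Ines – Ursula – Arjun – Eva – Fay – Alice. So the diameter is 6.

6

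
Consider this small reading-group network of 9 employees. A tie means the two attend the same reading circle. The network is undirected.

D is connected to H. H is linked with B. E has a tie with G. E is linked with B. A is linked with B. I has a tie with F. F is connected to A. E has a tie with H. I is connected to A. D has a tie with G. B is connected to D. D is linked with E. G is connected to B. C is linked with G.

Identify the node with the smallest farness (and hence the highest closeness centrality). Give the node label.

Farness (sum of distances to all others) for each node — A:14, B:11, C:21, D:14, E:14, F:20, G:14, H:16, I:20.
The smallest farness is 11, for B, so B has the highest closeness.

B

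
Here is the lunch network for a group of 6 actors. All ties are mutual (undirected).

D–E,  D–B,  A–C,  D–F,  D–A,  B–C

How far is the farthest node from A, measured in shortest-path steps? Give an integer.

Distances from A: B:2, C:1, D:1, E:2, F:2.
The largest is 2 (to B, F, and E), so the eccentricity of A is 2.

2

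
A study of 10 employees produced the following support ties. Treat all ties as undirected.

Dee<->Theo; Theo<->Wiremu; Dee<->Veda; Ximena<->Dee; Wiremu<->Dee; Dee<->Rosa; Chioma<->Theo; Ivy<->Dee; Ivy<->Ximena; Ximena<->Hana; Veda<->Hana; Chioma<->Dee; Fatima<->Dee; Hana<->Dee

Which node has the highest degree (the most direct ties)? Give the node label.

Degrees — Chioma:2, Dee:9, Fatima:1, Hana:3, Ivy:2, Rosa:1, Theo:3, Veda:2, Wiremu:2, Ximena:3.
The maximum is 9, attained only by Dee.

Dee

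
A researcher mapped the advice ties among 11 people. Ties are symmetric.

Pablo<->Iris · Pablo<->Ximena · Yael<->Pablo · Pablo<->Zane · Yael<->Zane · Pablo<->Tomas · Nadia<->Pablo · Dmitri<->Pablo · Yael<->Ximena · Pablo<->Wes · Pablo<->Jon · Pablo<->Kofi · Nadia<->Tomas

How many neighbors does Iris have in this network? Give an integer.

1

Iris is directly tied to Pablo. That is 1 neighbor, so the degree of Iris is 1.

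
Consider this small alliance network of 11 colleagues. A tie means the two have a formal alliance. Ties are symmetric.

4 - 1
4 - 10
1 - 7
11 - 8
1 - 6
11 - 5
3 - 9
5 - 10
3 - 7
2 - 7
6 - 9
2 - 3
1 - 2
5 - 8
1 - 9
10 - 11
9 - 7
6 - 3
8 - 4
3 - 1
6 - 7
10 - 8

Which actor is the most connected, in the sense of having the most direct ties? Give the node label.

Degrees — 1:6, 2:3, 3:5, 4:3, 5:3, 6:4, 7:5, 8:4, 9:4, 10:4, 11:3.
The maximum is 6, attained only by 1.

1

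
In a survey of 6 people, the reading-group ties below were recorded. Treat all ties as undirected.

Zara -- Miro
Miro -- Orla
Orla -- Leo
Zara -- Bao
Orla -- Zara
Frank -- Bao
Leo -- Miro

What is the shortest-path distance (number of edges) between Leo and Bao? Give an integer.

One shortest route is Leo – Orla – Zara – Bao, which uses 3 edges, and at distance 2 from Leo we only reach {Zara}, which does not include Bao. So d(Leo,Bao) = 3.

3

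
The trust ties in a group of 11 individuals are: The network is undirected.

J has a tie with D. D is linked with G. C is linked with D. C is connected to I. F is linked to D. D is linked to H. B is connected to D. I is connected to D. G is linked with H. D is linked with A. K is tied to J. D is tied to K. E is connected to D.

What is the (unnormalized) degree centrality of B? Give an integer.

1

B is directly tied to D. That is 1 neighbor, so the degree of B is 1.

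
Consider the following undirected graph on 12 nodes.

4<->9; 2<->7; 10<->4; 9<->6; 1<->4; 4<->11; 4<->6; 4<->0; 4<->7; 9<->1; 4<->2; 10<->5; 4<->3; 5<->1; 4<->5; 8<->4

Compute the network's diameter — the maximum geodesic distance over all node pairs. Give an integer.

2

Eccentricity of each node (its greatest distance to any other): 0:2, 1:2, 2:2, 3:2, 4:1, 5:2, 6:2, 7:2, 8:2, 9:2, 10:2, 11:2.
The maximum eccentricity is 2, realized for instance by the pair 3–6 via 3 – 4 – 6. So the diameter is 2.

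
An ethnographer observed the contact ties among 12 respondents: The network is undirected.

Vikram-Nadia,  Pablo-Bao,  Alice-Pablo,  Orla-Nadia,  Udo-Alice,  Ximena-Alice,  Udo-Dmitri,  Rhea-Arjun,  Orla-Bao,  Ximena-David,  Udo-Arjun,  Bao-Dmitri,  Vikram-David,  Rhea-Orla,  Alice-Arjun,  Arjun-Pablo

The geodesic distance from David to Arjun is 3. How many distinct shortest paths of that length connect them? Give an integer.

The shortest distance is 3, and the only length-3 path is David–Ximena–Alice–Arjun. So there is exactly 1 shortest path.

1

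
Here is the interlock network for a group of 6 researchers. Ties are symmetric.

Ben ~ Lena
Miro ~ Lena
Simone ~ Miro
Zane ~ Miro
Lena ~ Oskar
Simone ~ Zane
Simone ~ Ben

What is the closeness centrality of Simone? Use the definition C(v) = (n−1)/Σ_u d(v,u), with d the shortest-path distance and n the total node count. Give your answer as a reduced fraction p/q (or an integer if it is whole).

Distances from Simone: Ben:1, Lena:2, Miro:1, Oskar:3, Zane:1. Sum = 8.
n = 6, so closeness = 5/8.

5/8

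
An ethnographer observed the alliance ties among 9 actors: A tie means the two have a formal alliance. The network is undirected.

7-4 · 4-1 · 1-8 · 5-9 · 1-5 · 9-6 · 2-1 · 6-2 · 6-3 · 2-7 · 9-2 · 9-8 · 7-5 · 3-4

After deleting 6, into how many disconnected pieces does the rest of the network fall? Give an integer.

6's neighbors (2, 3, and 9) remain reachable from one another through other ties, so the rest of the network stays in one piece.

1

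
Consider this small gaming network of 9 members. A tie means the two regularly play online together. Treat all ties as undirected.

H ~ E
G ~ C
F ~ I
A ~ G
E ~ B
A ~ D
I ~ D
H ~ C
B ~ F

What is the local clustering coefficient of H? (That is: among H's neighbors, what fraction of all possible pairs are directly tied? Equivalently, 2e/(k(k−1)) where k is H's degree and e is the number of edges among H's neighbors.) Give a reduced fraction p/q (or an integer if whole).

0

H's neighbors: C and E (k = 2).
Possible neighbor pairs: C(2,2) = 1. Edges among them: none → e = 0.
Clustering(H) = 0/1.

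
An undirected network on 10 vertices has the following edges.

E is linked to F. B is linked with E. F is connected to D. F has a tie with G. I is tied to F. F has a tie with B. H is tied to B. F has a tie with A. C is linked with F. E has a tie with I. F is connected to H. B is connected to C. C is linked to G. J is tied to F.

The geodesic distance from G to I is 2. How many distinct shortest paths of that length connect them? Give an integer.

1

The shortest distance is 2, and the only length-2 path is G–F–I. So there is exactly 1 shortest path.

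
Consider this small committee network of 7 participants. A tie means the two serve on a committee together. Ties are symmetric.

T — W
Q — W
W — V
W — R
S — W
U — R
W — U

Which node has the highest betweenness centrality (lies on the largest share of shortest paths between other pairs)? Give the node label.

Unnormalized betweenness of each node: Q:0, R:0, S:0, T:0, U:0, V:0, W:14.
W has the largest value, 14, making it the main broker — the node through which the most shortest paths run.

W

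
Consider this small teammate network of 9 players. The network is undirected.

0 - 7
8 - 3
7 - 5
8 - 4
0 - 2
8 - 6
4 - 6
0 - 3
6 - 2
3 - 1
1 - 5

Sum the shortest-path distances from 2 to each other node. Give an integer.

Distances from 2: 0:1, 1:3, 3:2, 4:2, 5:3, 6:1, 7:2, 8:2.
Sum = 1 + 3 + 2 + 2 + 3 + 1 + 2 + 2 = 16.

16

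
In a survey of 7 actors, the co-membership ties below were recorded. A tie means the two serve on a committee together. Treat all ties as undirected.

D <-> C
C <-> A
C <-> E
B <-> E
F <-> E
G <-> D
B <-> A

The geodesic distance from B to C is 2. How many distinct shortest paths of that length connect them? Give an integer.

The shortest distance is 2. The length-2 paths are: B–E–C; B–A–C.
That gives 2 distinct shortest paths.

2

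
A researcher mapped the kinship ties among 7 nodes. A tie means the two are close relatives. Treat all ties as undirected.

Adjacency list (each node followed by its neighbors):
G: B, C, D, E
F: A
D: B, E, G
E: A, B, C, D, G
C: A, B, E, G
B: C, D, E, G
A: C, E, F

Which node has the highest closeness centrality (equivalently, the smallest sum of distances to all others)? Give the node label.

E

Farness (sum of distances to all others) for each node — A:9, B:9, C:8, D:10, E:7, F:14, G:9.
The smallest farness is 7, for E, so E has the highest closeness.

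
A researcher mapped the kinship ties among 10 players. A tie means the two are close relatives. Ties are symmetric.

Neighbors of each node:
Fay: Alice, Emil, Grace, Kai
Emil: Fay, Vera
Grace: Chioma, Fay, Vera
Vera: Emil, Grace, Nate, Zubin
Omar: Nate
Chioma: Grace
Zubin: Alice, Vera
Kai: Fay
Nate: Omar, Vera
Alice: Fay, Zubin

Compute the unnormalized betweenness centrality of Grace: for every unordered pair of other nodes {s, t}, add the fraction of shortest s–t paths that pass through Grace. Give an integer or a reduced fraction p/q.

11

Pairs whose geodesics pass through Grace — Vera–Chioma: 1; Vera–Fay: 1/2; Vera–Kai: 1/2; Zubin–Chioma: 1; Emil–Chioma: 2/2; Nate–Chioma: 1; Nate–Fay: 1/2; Nate–Kai: 1/2; Chioma–Alice: 1; Chioma–Fay: 1; Chioma–Omar: 1; Chioma–Kai: 1; Fay–Omar: 1/2; Omar–Kai: 1/2.
All other pairs contribute 0.
Summing the contributions gives betweenness(Grace) = 11.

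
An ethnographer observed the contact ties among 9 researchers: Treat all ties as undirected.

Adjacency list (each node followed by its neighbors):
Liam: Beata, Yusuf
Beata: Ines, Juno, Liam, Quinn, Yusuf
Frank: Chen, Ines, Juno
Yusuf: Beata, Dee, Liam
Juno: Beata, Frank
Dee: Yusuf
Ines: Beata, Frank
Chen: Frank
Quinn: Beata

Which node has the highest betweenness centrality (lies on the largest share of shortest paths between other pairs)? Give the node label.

Beata

Unnormalized betweenness of each node: Beata:39/2, Chen:0, Dee:0, Frank:15/2, Ines:5, Juno:5, Liam:0, Quinn:0, Yusuf:7.
Beata has the largest value, 39/2, making it the main broker — the node through which the most shortest paths run.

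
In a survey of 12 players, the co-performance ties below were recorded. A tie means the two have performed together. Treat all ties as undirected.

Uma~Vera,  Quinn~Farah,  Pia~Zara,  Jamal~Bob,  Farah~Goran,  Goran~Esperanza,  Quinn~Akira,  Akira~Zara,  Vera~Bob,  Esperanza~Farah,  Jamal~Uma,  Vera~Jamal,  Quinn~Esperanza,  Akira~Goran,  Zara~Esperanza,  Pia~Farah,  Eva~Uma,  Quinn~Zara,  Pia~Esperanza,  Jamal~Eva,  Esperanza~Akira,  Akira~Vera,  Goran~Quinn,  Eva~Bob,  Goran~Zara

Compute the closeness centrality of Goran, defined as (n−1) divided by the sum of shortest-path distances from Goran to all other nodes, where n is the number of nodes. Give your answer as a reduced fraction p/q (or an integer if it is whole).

1/2

Distances from Goran: Akira:1, Bob:3, Esperanza:1, Eva:4, Farah:1, Jamal:3, Pia:2, Quinn:1, Uma:3, Vera:2, Zara:1. Sum = 22.
n = 12, so closeness = 11/22 = 1/2.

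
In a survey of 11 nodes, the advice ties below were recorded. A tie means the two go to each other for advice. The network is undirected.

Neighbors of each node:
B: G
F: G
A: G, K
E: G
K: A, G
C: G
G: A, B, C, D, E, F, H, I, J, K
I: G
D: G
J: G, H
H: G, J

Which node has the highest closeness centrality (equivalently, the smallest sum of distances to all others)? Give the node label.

G

Farness (sum of distances to all others) for each node — A:18, B:19, C:19, D:19, E:19, F:19, G:10, H:18, I:19, J:18, K:18.
The smallest farness is 10, for G, so G has the highest closeness.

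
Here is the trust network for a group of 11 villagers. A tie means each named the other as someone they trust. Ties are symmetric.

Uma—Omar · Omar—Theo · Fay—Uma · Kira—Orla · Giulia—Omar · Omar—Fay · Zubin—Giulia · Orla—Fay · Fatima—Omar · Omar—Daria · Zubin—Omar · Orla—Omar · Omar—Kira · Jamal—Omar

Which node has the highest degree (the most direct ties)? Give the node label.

Degrees — Daria:1, Fatima:1, Fay:3, Giulia:2, Jamal:1, Kira:2, Omar:10, Orla:3, Theo:1, Uma:2, Zubin:2.
The maximum is 10, attained only by Omar.

Omar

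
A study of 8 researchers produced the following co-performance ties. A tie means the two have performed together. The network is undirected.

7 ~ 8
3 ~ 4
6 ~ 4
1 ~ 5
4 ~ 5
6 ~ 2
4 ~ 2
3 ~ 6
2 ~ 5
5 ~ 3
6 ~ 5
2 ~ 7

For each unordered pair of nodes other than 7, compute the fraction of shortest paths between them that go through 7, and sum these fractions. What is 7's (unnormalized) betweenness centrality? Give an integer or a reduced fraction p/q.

Pairs whose geodesics pass through 7 — 2–8: 1; 1–8: 1; 3–8: 3/3; 6–8: 1; 5–8: 1; 4–8: 1.
All other pairs contribute 0.
Summing the contributions gives betweenness(7) = 6.

6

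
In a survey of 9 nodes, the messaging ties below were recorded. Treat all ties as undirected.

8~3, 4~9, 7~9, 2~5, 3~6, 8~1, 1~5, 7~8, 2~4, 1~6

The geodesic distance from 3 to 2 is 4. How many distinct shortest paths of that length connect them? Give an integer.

2

The shortest distance is 4. The length-4 paths are: 3–6–1–5–2; 3–8–1–5–2.
That gives 2 distinct shortest paths.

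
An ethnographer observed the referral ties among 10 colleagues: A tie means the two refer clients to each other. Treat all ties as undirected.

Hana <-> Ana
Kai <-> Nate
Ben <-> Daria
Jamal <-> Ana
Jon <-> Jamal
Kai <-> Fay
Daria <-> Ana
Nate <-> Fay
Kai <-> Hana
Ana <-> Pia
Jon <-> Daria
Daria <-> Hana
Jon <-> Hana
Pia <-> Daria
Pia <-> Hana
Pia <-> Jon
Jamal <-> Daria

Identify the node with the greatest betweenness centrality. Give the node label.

Unnormalized betweenness of each node: Ana:5/3, Ben:0, Daria:119/12, Fay:0, Hana:73/4, Jamal:1/4, Jon:5/3, Kai:14, Nate:0, Pia:1/4.
Hana has the largest value, 73/4, making it the main broker — the node through which the most shortest paths run.

Hana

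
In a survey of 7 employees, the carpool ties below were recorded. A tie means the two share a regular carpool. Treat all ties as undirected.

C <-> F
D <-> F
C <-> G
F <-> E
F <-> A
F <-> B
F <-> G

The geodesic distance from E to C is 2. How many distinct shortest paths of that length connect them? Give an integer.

The shortest distance is 2, and the only length-2 path is E–F–C. So there is exactly 1 shortest path.

1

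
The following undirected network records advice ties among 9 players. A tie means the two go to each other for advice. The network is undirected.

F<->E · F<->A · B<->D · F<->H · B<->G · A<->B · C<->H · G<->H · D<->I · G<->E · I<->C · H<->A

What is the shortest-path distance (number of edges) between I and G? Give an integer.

3

One shortest route is I – D – B – G, which uses 3 edges, and at distance 2 from I we only reach {B, H}, which does not include G. So d(I,G) = 3.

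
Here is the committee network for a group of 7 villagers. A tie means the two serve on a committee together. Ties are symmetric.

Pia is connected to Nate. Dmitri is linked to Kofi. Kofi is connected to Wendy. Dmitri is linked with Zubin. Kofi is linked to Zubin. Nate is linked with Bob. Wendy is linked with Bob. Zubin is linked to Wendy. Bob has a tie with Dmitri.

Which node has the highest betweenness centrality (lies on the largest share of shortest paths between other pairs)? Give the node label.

Bob

Unnormalized betweenness of each node: Bob:25/3, Dmitri:3, Kofi:1/3, Nate:5, Pia:0, Wendy:3, Zubin:1/3.
Bob has the largest value, 25/3, making it the main broker — the node through which the most shortest paths run.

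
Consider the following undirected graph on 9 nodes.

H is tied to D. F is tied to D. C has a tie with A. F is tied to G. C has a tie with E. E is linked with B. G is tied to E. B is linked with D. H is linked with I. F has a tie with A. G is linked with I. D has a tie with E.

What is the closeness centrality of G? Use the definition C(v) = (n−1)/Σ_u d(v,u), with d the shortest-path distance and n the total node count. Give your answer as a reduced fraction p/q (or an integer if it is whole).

8/13

Distances from G: A:2, B:2, C:2, D:2, E:1, F:1, H:2, I:1. Sum = 13.
n = 9, so closeness = 8/13.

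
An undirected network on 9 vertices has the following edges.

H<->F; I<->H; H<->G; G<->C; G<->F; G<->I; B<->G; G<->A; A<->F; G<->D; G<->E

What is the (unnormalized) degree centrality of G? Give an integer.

8

G is directly tied to A, B, C, D, E, F, H, and I. That is 8 neighbors, so the degree of G is 8.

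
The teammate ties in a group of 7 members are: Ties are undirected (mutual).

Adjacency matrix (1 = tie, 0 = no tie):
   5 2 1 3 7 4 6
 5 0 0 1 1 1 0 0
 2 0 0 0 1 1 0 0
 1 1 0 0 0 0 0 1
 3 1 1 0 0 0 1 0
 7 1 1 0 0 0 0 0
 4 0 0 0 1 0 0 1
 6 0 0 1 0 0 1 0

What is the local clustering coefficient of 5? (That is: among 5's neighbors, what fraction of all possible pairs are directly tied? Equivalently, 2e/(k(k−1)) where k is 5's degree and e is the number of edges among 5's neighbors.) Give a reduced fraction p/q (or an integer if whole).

0

5's neighbors: 1, 3, and 7 (k = 3).
Possible neighbor pairs: C(3,2) = 3. Edges among them: none → e = 0.
Clustering(5) = 0/3 = 0.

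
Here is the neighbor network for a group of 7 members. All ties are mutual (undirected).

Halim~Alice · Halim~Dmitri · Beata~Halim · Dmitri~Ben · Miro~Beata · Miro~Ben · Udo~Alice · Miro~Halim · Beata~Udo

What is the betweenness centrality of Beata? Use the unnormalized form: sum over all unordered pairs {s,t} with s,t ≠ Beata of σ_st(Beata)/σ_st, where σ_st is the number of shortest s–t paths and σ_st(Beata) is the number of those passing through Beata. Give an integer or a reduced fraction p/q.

3

Pairs whose geodesics pass through Beata — Udo–Halim: 1/2; Udo–Dmitri: 1/2; Udo–Ben: 1; Udo–Miro: 1.
All other pairs contribute 0.
Summing the contributions gives betweenness(Beata) = 3.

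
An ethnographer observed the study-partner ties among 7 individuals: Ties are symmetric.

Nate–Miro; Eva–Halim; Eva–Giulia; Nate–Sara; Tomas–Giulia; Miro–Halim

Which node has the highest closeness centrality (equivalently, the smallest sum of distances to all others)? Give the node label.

Farness (sum of distances to all others) for each node — Eva:13, Giulia:16, Halim:12, Miro:13, Nate:16, Sara:21, Tomas:21.
The smallest farness is 12, for Halim, so Halim has the highest closeness.

Halim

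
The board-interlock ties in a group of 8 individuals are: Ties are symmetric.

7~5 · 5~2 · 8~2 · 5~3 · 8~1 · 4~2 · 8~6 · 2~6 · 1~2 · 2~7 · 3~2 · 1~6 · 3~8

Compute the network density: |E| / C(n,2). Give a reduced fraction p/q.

13/28

There are 13 edges and 8 nodes, so the maximum possible is C(8,2) = 28.
Density = 13/28.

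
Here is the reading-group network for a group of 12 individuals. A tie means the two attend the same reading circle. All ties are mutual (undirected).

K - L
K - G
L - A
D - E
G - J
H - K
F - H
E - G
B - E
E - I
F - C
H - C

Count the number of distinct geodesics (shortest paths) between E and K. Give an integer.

The shortest distance is 2, and the only length-2 path is E–G–K. So there is exactly 1 shortest path.

1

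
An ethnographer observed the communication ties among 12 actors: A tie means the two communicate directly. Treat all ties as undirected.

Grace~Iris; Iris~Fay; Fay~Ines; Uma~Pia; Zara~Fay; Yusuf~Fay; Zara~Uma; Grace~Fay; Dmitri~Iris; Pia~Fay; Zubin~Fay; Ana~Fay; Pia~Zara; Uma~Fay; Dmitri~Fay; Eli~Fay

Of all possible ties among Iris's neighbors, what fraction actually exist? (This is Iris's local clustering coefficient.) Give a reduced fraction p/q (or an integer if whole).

Iris's neighbors: Dmitri, Fay, and Grace (k = 3).
Possible neighbor pairs: C(3,2) = 3. Edges among them: Dmitri–Fay, Fay–Grace → e = 2.
Clustering(Iris) = 2/3.

2/3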